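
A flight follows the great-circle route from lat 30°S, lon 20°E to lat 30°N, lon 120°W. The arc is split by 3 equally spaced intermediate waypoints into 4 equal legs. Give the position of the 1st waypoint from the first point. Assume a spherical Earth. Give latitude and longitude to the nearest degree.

≈ lat 18°S, lon 18°W

Convert each endpoint to a unit vector on the sphere (x = cos φ cos λ, y = cos φ sin λ, z = sin φ).
The central angle between the endpoints is δ = arccos(p₁·p₂) ≈ 2.540 rad (145.5°).
Interpolate at f = 1/4 with slerp weights a = sin((1−f)δ)/sin δ ≈ 1.670, b = sin(fδ)/sin δ ≈ 1.048.
p = a·p₁ + b·p₂ ≈ (0.905, -0.292, -0.311); φ = arcsin(p_z) ≈ -18.09°, λ = atan2(p_y, p_x) ≈ -17.88°.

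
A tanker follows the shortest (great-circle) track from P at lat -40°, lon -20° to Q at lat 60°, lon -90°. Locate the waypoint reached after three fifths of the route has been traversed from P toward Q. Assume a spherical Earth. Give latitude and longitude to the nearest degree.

The haversine formula gives a central angle δ ≈ 2.010 rad (115.2°) between the endpoints.
Interpolate at f = 3/5 with slerp weights a = sin((1−f)δ)/sin δ ≈ 0.796, b = sin(fδ)/sin δ ≈ 1.033.
p = a·p₁ + b·p₂ ≈ (0.573, -0.725, 0.383); φ = arcsin(p_z) ≈ 22.49°, λ = atan2(p_y, p_x) ≈ -51.67°.

≈ lat 22°, lon -52°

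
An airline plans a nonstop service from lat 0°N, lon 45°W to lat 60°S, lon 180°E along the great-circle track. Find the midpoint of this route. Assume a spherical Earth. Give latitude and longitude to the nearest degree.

≈ lat 50°S, lon 74°W

From cos δ = sin φ₁ sin φ₂ + cos φ₁ cos φ₂ cos Δλ, the central angle is δ ≈ 1.932 rad (110.7°).
Interpolate at f = 1/2 with slerp weights a = sin((1−f)δ)/sin δ ≈ 0.879, b = sin(fδ)/sin δ ≈ 0.879.
p = a·p₁ + b·p₂ ≈ (0.182, -0.622, -0.762); φ = arcsin(p_z) ≈ -49.61°, λ = atan2(p_y, p_x) ≈ -73.68°.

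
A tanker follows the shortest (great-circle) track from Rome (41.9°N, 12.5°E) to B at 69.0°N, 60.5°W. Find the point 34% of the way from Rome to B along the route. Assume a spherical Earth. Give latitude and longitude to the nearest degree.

From cos δ = sin φ₁ sin φ₂ + cos φ₁ cos φ₂ cos Δλ, the central angle is δ ≈ 0.793 rad (45.5°).
Interpolate at f = 0.34 with slerp weights a = sin((1−f)δ)/sin δ ≈ 0.702, b = sin(fδ)/sin δ ≈ 0.374.
p = a·p₁ + b·p₂ ≈ (0.576, -0.004, 0.818); φ = arcsin(p_z) ≈ 54.84°, λ = atan2(p_y, p_x) ≈ -0.36°.

≈ 55°N, 0°E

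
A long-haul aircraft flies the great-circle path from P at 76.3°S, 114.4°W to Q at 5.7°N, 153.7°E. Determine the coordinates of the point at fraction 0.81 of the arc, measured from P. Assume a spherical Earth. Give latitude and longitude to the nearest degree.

≈ 12°S, 158°E

Convert each endpoint to a unit vector on the sphere (x = cos φ cos λ, y = cos φ sin λ, z = sin φ).
The central angle between the endpoints is δ = arccos(p₁·p₂) ≈ 1.675 rad (96.0°).
Interpolate at f = 0.81 with slerp weights a = sin((1−f)δ)/sin δ ≈ 0.315, b = sin(fδ)/sin δ ≈ 0.983.
p = a·p₁ + b·p₂ ≈ (-0.907, 0.365, -0.208); φ = arcsin(p_z) ≈ -12.01°, λ = atan2(p_y, p_x) ≈ 158.07°.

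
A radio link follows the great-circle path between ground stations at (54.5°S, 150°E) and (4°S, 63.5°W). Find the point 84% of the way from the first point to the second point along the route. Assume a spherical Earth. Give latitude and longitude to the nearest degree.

Write both endpoints as unit vectors p₁, p₂ with components (cos φ cos λ, cos φ sin λ, sin φ).
The central angle between the endpoints is δ = arccos(p₁·p₂) ≈ 2.011 rad (115.2°).
Interpolate at f = 0.84 with slerp weights a = sin((1−f)δ)/sin δ ≈ 0.350, b = sin(fδ)/sin δ ≈ 1.098.
p = a·p₁ + b·p₂ ≈ (0.313, -0.878, -0.361); φ = arcsin(p_z) ≈ -21.17°, λ = atan2(p_y, p_x) ≈ -70.40°.

≈ (21°S, 70°W)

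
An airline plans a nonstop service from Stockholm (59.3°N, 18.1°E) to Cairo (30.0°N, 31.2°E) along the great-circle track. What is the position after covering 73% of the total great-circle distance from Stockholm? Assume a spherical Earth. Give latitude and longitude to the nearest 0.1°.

Convert each endpoint to a unit vector on the sphere (x = cos φ cos λ, y = cos φ sin λ, z = sin φ).
The central angle between the endpoints is δ = arccos(p₁·p₂) ≈ 0.534 rad (30.6°).
Interpolate at f = 0.73 with slerp weights a = sin((1−f)δ)/sin δ ≈ 0.282, b = sin(fδ)/sin δ ≈ 0.747.
p = a·p₁ + b·p₂ ≈ (0.690, 0.380, 0.616); φ = arcsin(p_z) ≈ 38.03°, λ = atan2(p_y, p_x) ≈ 28.82°.

≈ 38.0°N, 28.8°E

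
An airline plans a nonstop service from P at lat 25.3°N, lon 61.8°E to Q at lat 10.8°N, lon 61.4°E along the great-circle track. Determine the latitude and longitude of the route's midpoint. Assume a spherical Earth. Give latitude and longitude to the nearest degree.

Convert each endpoint to a unit vector on the sphere (x = cos φ cos λ, y = cos φ sin λ, z = sin φ).
The central angle between the endpoints is δ = arccos(p₁·p₂) ≈ 0.253 rad (14.5°).
Interpolate at f = 1/2 with slerp weights a = sin((1−f)δ)/sin δ ≈ 0.504, b = sin(fδ)/sin δ ≈ 0.504.
p = a·p₁ + b·p₂ ≈ (0.452, 0.836, 0.310); φ = arcsin(p_z) ≈ 18.05°, λ = atan2(p_y, p_x) ≈ 61.59°.

≈ lat 18°N, lon 62°E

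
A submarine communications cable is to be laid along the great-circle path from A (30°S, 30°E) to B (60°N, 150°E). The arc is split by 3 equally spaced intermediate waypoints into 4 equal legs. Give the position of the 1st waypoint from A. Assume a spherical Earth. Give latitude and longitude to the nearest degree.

≈ (2°S, 48°E)

Convert each endpoint to a unit vector on the sphere (x = cos φ cos λ, y = cos φ sin λ, z = sin φ).
The central angle between the endpoints is δ = arccos(p₁·p₂) ≈ 2.278 rad (130.5°).
Interpolate at f = 1/4 with slerp weights a = sin((1−f)δ)/sin δ ≈ 1.303, b = sin(fδ)/sin δ ≈ 0.709.
p = a·p₁ + b·p₂ ≈ (0.670, 0.741, -0.037); φ = arcsin(p_z) ≈ -2.14°, λ = atan2(p_y, p_x) ≈ 47.89°.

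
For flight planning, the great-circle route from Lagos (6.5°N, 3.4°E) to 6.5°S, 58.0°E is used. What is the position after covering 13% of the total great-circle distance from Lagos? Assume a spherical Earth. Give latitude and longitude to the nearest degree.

Convert each endpoint to a unit vector on the sphere (x = cos φ cos λ, y = cos φ sin λ, z = sin φ).
The central angle between the endpoints is δ = arccos(p₁·p₂) ≈ 0.978 rad (56.0°).
Interpolate at f = 0.13 with slerp weights a = sin((1−f)δ)/sin δ ≈ 0.906, b = sin(fδ)/sin δ ≈ 0.153.
p = a·p₁ + b·p₂ ≈ (0.980, 0.182, 0.085); φ = arcsin(p_z) ≈ 4.89°, λ = atan2(p_y, p_x) ≈ 10.54°.

≈ 5°N, 11°E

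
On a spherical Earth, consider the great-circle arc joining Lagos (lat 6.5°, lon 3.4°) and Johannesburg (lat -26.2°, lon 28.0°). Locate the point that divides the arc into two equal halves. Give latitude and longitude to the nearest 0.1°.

≈ lat -10.1°, lon 15.1°

From cos δ = sin φ₁ sin φ₂ + cos φ₁ cos φ₂ cos Δλ, the central angle is δ ≈ 0.707 rad (40.5°).
Interpolate at f = 1/2 with slerp weights a = sin((1−f)δ)/sin δ ≈ 0.533, b = sin(fδ)/sin δ ≈ 0.533.
p = a·p₁ + b·p₂ ≈ (0.951, 0.256, -0.175); φ = arcsin(p_z) ≈ -10.08°, λ = atan2(p_y, p_x) ≈ 15.06°.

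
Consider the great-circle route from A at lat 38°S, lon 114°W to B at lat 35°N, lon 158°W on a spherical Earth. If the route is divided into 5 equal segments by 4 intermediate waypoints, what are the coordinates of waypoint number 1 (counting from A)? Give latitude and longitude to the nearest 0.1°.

≈ lat 23.8°S, lon 124.4°W

Write both endpoints as unit vectors p₁, p₂ with components (cos φ cos λ, cos φ sin λ, sin φ).
The central angle between the endpoints is δ = arccos(p₁·p₂) ≈ 1.459 rad (83.6°).
Interpolate at f = 1/5 with slerp weights a = sin((1−f)δ)/sin δ ≈ 0.926, b = sin(fδ)/sin δ ≈ 0.290.
p = a·p₁ + b·p₂ ≈ (-0.517, -0.755, -0.404); φ = arcsin(p_z) ≈ -23.81°, λ = atan2(p_y, p_x) ≈ -124.37°.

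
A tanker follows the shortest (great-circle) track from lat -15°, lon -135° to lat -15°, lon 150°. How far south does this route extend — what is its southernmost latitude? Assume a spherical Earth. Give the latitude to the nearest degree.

The great circle lies in the plane with unit normal n̂ = (p₁ × p₂)/|p₁ × p₂|.
Here n̂_z ≈ -0.947; the vertex latitude is φ_max = arccos|n̂_z| ≈ 18.7°.
Check via Clairaut: cos φ_max = |cos φ₁| · sin C = cos(15.0°)·sin(101.2°) ≈ 0.947, again giving ≈ 18.7°.

≈ -19°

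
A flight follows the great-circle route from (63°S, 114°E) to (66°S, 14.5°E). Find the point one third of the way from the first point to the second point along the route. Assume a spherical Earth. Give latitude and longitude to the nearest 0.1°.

≈ (71.0°S, 87.9°E)

Write both endpoints as unit vectors p₁, p₂ with components (cos φ cos λ, cos φ sin λ, sin φ).
The central angle between the endpoints is δ = arccos(p₁·p₂) ≈ 0.671 rad (38.4°).
Interpolate at f = 1/3 with slerp weights a = sin((1−f)δ)/sin δ ≈ 0.696, b = sin(fδ)/sin δ ≈ 0.357.
p = a·p₁ + b·p₂ ≈ (0.012, 0.325, -0.946); φ = arcsin(p_z) ≈ -71.03°, λ = atan2(p_y, p_x) ≈ 87.88°.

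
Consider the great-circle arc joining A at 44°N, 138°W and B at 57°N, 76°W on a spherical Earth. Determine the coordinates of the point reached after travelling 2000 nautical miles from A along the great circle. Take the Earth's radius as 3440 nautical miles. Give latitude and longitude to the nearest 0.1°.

Convert each endpoint to a unit vector on the sphere (x = cos φ cos λ, y = cos φ sin λ, z = sin φ).
The central angle between the endpoints is δ = arccos(p₁·p₂) ≈ 0.697 rad (40.0°). The total great-circle distance is δ·R ≈ 0.697 × 3440 ≈ 2399 nmi, so the target fraction is f = 2000/2399 ≈ 0.834.
Interpolate at f ≈ 0.834 with slerp weights a = sin((1−f)δ)/sin δ ≈ 0.180, b = sin(fδ)/sin δ ≈ 0.855.
p = a·p₁ + b·p₂ ≈ (0.016, -0.539, 0.842); φ = arcsin(p_z) ≈ 57.39°, λ = atan2(p_y, p_x) ≈ -88.26°.

≈ 57.4°N, 88.3°W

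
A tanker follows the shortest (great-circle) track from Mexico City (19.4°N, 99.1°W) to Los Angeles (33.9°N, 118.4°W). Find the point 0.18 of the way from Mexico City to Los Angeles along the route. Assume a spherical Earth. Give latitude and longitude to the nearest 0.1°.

Write both endpoints as unit vectors p₁, p₂ with components (cos φ cos λ, cos φ sin λ, sin φ).
The central angle between the endpoints is δ = arccos(p₁·p₂) ≈ 0.392 rad (22.5°).
Interpolate at f = 0.18 with slerp weights a = sin((1−f)δ)/sin δ ≈ 0.827, b = sin(fδ)/sin δ ≈ 0.185.
p = a·p₁ + b·p₂ ≈ (-0.196, -0.905, 0.378); φ = arcsin(p_z) ≈ 22.19°, λ = atan2(p_y, p_x) ≈ -102.23°.

≈ 22.2°N, 102.2°W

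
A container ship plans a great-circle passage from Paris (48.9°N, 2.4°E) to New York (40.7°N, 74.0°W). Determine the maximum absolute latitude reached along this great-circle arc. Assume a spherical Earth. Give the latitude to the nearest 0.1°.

The great circle lies in the plane with unit normal n̂ = (p₁ × p₂)/|p₁ × p₂|.
Here n̂_z ≈ -0.610; the vertex latitude is φ_max = arccos|n̂_z| ≈ 52.4°.
Check via Clairaut: cos φ_max = |cos φ₁| · sin C = cos(48.9°)·sin(68.2°) ≈ 0.610, again giving ≈ 52.4°.

≈ 52.4°N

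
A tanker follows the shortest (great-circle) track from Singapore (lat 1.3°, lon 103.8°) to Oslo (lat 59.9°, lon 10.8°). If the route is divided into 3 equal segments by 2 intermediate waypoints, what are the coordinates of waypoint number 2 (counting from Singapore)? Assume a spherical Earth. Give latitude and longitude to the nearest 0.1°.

The haversine formula gives a central angle δ ≈ 1.577 rad (90.4°) between the endpoints.
Interpolate at f = 2/3 with slerp weights a = sin((1−f)δ)/sin δ ≈ 0.502, b = sin(fδ)/sin δ ≈ 0.868.
p = a·p₁ + b·p₂ ≈ (0.308, 0.569, 0.763); φ = arcsin(p_z) ≈ 49.69°, λ = atan2(p_y, p_x) ≈ 61.57°.

≈ lat 49.7°, lon 61.6°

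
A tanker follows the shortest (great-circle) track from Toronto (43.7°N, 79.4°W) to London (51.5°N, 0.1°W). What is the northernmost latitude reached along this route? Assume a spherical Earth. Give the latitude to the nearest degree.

≈ 56°N

The great circle lies in the plane with unit normal n̂ = (p₁ × p₂)/|p₁ × p₂|.
Here n̂_z ≈ +0.566; the vertex latitude is φ_max = arccos|n̂_z| ≈ 55.5°.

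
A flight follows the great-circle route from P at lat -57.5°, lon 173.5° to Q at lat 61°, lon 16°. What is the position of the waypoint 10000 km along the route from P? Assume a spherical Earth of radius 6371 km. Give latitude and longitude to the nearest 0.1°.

From cos δ = sin φ₁ sin φ₂ + cos φ₁ cos φ₂ cos Δλ, the central angle is δ ≈ 2.933 rad (168.0°). The total great-circle distance is δ·R ≈ 2.933 × 6371 ≈ 18686 km, so the target fraction is f = 10000/18686 ≈ 0.535.
Interpolate at f ≈ 0.535 with slerp weights a = sin((1−f)δ)/sin δ ≈ 4.724, b = sin(fδ)/sin δ ≈ 4.827.
p = a·p₁ + b·p₂ ≈ (-0.272, 0.932, 0.238); φ = arcsin(p_z) ≈ 13.77°, λ = atan2(p_y, p_x) ≈ 106.27°.

≈ lat 13.8°, lon 106.3°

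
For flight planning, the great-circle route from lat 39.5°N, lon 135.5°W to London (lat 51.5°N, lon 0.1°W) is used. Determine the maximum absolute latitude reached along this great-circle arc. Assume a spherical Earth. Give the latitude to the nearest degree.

≈ 70°N

The great circle lies in the plane with unit normal n̂ = (p₁ × p₂)/|p₁ × p₂|.
Here n̂_z ≈ +0.341; the vertex latitude is φ_max = arccos|n̂_z| ≈ 70.0°.
Check via Clairaut: cos φ_max = |cos φ₁| · sin C = cos(39.5°)·sin(26.3°) ≈ 0.341, again giving ≈ 70.0°.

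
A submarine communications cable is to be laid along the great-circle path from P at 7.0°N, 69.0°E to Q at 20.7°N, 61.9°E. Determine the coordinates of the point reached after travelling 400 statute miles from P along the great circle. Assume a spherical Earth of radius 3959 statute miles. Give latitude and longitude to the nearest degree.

Convert each endpoint to a unit vector on the sphere (x = cos φ cos λ, y = cos φ sin λ, z = sin φ).
The central angle between the endpoints is δ = arccos(p₁·p₂) ≈ 0.268 rad (15.3°). The total great-circle distance is δ·R ≈ 0.268 × 3959 ≈ 1059 mi, so the target fraction is f = 400/1059 ≈ 0.378.
Interpolate at f ≈ 0.378 with slerp weights a = sin((1−f)δ)/sin δ ≈ 0.627, b = sin(fδ)/sin δ ≈ 0.382.
p = a·p₁ + b·p₂ ≈ (0.391, 0.896, 0.211); φ = arcsin(p_z) ≈ 12.20°, λ = atan2(p_y, p_x) ≈ 66.41°.

≈ 12°N, 66°E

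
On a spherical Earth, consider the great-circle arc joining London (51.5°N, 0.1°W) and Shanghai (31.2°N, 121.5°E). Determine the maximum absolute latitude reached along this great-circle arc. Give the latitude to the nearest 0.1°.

The great circle lies in the plane with unit normal n̂ = (p₁ × p₂)/|p₁ × p₂|.
Here n̂_z ≈ +0.457; the vertex latitude is φ_max = arccos|n̂_z| ≈ 62.8°.
Check via Clairaut: cos φ_max = |cos φ₁| · sin C = cos(51.5°)·sin(47.3°) ≈ 0.457, again giving ≈ 62.8°.

≈ 62.8°N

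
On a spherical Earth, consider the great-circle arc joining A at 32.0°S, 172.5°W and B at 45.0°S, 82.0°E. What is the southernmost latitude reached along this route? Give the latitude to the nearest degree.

≈ 54°S

The great circle lies in the plane with unit normal n̂ = (p₁ × p₂)/|p₁ × p₂|.
Here n̂_z ≈ -0.592; the vertex latitude is φ_max = arccos|n̂_z| ≈ 53.7°.
Check via Clairaut: cos φ_max = |cos φ₁| · sin C = cos(32.0°)·sin(135.8°) ≈ 0.592, again giving ≈ 53.7°.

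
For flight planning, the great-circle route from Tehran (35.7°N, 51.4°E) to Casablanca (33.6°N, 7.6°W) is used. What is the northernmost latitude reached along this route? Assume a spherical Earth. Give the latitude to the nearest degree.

≈ 39°N

The great circle lies in the plane with unit normal n̂ = (p₁ × p₂)/|p₁ × p₂|.
Here n̂_z ≈ -0.782; the vertex latitude is φ_max = arccos|n̂_z| ≈ 38.5°.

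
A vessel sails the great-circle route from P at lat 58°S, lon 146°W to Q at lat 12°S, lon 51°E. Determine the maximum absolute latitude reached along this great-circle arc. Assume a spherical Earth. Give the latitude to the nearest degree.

≈ 81°S

The great circle lies in the plane with unit normal n̂ = (p₁ × p₂)/|p₁ × p₂|.
Here n̂_z ≈ -0.160; the vertex latitude is φ_max = arccos|n̂_z| ≈ 80.8°.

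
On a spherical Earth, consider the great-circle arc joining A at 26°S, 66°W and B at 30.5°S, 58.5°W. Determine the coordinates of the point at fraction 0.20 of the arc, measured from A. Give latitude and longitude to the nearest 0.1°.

≈ 26.9°S, 64.5°W

Convert each endpoint to a unit vector on the sphere (x = cos φ cos λ, y = cos φ sin λ, z = sin φ).
The central angle between the endpoints is δ = arccos(p₁·p₂) ≈ 0.139 rad (8.0°).
Interpolate at f = 0.20 with slerp weights a = sin((1−f)δ)/sin δ ≈ 0.801, b = sin(fδ)/sin δ ≈ 0.201.
p = a·p₁ + b·p₂ ≈ (0.383, -0.805, -0.453); φ = arcsin(p_z) ≈ -26.93°, λ = atan2(p_y, p_x) ≈ -64.55°.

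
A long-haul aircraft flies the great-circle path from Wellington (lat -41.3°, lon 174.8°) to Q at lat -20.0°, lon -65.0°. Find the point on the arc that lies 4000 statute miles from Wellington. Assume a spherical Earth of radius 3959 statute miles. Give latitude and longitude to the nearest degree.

From cos δ = sin φ₁ sin φ₂ + cos φ₁ cos φ₂ cos Δλ, the central angle is δ ≈ 1.701 rad (97.4°). The total great-circle distance is δ·R ≈ 1.701 × 3959 ≈ 6732 mi, so the target fraction is f = 4000/6732 ≈ 0.594.
Interpolate at f ≈ 0.594 with slerp weights a = sin((1−f)δ)/sin δ ≈ 0.642, b = sin(fδ)/sin δ ≈ 0.854.
p = a·p₁ + b·p₂ ≈ (-0.141, -0.684, -0.716); φ = arcsin(p_z) ≈ -45.72°, λ = atan2(p_y, p_x) ≈ -101.66°.

≈ lat -46°, lon -102°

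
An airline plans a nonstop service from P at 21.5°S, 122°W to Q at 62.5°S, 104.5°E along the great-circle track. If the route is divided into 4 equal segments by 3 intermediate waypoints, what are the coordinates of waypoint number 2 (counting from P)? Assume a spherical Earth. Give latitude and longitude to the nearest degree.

≈ 61°S, 151°W

Write both endpoints as unit vectors p₁, p₂ with components (cos φ cos λ, cos φ sin λ, sin φ).
The central angle between the endpoints is δ = arccos(p₁·p₂) ≈ 1.541 rad (88.3°).
Interpolate at f = 2/4 with slerp weights a = sin((1−f)δ)/sin δ ≈ 0.697, b = sin(fδ)/sin δ ≈ 0.697.
p = a·p₁ + b·p₂ ≈ (-0.424, -0.238, -0.874); φ = arcsin(p_z) ≈ -60.88°, λ = atan2(p_y, p_x) ≈ -150.67°.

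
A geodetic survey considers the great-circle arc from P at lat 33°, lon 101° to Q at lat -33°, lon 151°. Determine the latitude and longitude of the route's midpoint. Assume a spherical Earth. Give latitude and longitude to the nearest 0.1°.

≈ lat 0.0°, lon 126.0°

Convert each endpoint to a unit vector on the sphere (x = cos φ cos λ, y = cos φ sin λ, z = sin φ).
The central angle between the endpoints is δ = arccos(p₁·p₂) ≈ 1.415 rad (81.1°).
Interpolate at f = 1/2 with slerp weights a = sin((1−f)δ)/sin δ ≈ 0.658, b = sin(fδ)/sin δ ≈ 0.658.
p = a·p₁ + b·p₂ ≈ (-0.588, 0.809, 0.000); φ = arcsin(p_z) ≈ 0.00°, λ = atan2(p_y, p_x) ≈ 126.00°.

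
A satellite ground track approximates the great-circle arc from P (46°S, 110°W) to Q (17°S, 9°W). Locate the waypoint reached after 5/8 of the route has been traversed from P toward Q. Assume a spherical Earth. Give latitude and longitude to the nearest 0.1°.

From cos δ = sin φ₁ sin φ₂ + cos φ₁ cos φ₂ cos Δλ, the central angle is δ ≈ 1.487 rad (85.2°).
Interpolate at f = 5/8 with slerp weights a = sin((1−f)δ)/sin δ ≈ 0.531, b = sin(fδ)/sin δ ≈ 0.804.
p = a·p₁ + b·p₂ ≈ (0.633, -0.467, -0.617); φ = arcsin(p_z) ≈ -38.11°, λ = atan2(p_y, p_x) ≈ -36.40°.

≈ (38.1°S, 36.4°W)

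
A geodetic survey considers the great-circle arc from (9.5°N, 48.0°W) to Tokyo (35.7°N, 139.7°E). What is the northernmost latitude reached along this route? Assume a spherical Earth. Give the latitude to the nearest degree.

≈ 81°N

The great circle lies in the plane with unit normal n̂ = (p₁ × p₂)/|p₁ × p₂|.
Here n̂_z ≈ -0.150; the vertex latitude is φ_max = arccos|n̂_z| ≈ 81.4°.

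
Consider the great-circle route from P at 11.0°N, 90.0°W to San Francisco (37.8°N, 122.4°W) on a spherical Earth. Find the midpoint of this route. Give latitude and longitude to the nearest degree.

≈ 25°N, 104°W

Write both endpoints as unit vectors p₁, p₂ with components (cos φ cos λ, cos φ sin λ, sin φ).
The central angle between the endpoints is δ = arccos(p₁·p₂) ≈ 0.689 rad (39.5°).
Interpolate at f = 1/2 with slerp weights a = sin((1−f)δ)/sin δ ≈ 0.531, b = sin(fδ)/sin δ ≈ 0.531.
p = a·p₁ + b·p₂ ≈ (-0.225, -0.876, 0.427); φ = arcsin(p_z) ≈ 25.27°, λ = atan2(p_y, p_x) ≈ -104.40°.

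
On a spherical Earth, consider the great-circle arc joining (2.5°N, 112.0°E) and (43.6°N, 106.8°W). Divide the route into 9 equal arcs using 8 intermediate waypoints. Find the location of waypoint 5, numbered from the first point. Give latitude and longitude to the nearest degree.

≈ (53°N, 168°E)

Write both endpoints as unit vectors p₁, p₂ with components (cos φ cos λ, cos φ sin λ, sin φ).
The central angle between the endpoints is δ = arccos(p₁·p₂) ≈ 2.134 rad (122.3°).
Interpolate at f = 5/9 with slerp weights a = sin((1−f)δ)/sin δ ≈ 0.961, b = sin(fδ)/sin δ ≈ 1.096.
p = a·p₁ + b·p₂ ≈ (-0.589, 0.130, 0.798); φ = arcsin(p_z) ≈ 52.90°, λ = atan2(p_y, p_x) ≈ 167.53°.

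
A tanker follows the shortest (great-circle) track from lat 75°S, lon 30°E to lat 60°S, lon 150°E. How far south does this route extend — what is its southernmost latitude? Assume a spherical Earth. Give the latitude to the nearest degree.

≈ 80°S

The great circle lies in the plane with unit normal n̂ = (p₁ × p₂)/|p₁ × p₂|.
Here n̂_z ≈ +0.176; the vertex latitude is φ_max = arccos|n̂_z| ≈ 79.8°.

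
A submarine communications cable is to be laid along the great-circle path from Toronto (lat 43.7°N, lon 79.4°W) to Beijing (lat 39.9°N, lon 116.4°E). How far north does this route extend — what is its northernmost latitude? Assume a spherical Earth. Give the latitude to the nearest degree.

The great circle lies in the plane with unit normal n̂ = (p₁ × p₂)/|p₁ × p₂|.
Here n̂_z ≈ -0.152; the vertex latitude is φ_max = arccos|n̂_z| ≈ 81.3°.

≈ 81°N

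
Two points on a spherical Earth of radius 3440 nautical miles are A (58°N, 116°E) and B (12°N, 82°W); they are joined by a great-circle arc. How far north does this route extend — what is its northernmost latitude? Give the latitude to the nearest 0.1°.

≈ 80.3°N

The great circle lies in the plane with unit normal n̂ = (p₁ × p₂)/|p₁ × p₂|.
Here n̂_z ≈ +0.169; the vertex latitude is φ_max = arccos|n̂_z| ≈ 80.3°.
Check via Clairaut: cos φ_max = |cos φ₁| · sin C = cos(58.0°)·sin(18.6°) ≈ 0.169, again giving ≈ 80.3°.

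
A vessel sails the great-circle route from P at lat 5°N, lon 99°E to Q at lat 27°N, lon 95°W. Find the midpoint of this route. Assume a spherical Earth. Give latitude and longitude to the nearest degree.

≈ lat 65°N, lon 158°E

Convert each endpoint to a unit vector on the sphere (x = cos φ cos λ, y = cos φ sin λ, z = sin φ).
The central angle between the endpoints is δ = arccos(p₁·p₂) ≈ 2.535 rad (145.3°).
Interpolate at f = 1/2 with slerp weights a = sin((1−f)δ)/sin δ ≈ 1.675, b = sin(fδ)/sin δ ≈ 1.675.
p = a·p₁ + b·p₂ ≈ (-0.391, 0.161, 0.906); φ = arcsin(p_z) ≈ 64.98°, λ = atan2(p_y, p_x) ≈ 157.58°.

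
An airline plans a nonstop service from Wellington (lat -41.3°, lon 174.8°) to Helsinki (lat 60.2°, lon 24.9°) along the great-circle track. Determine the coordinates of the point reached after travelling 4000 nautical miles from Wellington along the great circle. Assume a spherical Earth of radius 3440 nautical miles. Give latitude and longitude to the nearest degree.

≈ lat 18°, lon 142°

Write both endpoints as unit vectors p₁, p₂ with components (cos φ cos λ, cos φ sin λ, sin φ).
The central angle between the endpoints is δ = arccos(p₁·p₂) ≈ 2.681 rad (153.6°). The total great-circle distance is δ·R ≈ 2.681 × 3440 ≈ 9222 nmi, so the target fraction is f = 4000/9222 ≈ 0.434.
Interpolate at f ≈ 0.434 with slerp weights a = sin((1−f)δ)/sin δ ≈ 2.246, b = sin(fδ)/sin δ ≈ 2.065.
p = a·p₁ + b·p₂ ≈ (-0.750, 0.585, 0.309); φ = arcsin(p_z) ≈ 18.01°, λ = atan2(p_y, p_x) ≈ 142.04°.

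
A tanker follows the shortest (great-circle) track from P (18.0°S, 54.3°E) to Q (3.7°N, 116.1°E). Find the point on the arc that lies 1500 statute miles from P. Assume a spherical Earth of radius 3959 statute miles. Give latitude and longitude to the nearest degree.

≈ (12°S, 76°E)

Convert each endpoint to a unit vector on the sphere (x = cos φ cos λ, y = cos φ sin λ, z = sin φ).
The central angle between the endpoints is δ = arccos(p₁·p₂) ≈ 1.128 rad (64.6°). The total great-circle distance is δ·R ≈ 1.128 × 3959 ≈ 4465 mi, so the target fraction is f = 1500/4465 ≈ 0.336.
Interpolate at f ≈ 0.336 with slerp weights a = sin((1−f)δ)/sin δ ≈ 0.754, b = sin(fδ)/sin δ ≈ 0.409.
p = a·p₁ + b·p₂ ≈ (0.239, 0.949, -0.206); φ = arcsin(p_z) ≈ -11.92°, λ = atan2(p_y, p_x) ≈ 75.89°.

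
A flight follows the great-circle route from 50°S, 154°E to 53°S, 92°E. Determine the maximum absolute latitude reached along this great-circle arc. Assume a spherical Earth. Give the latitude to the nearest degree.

The great circle lies in the plane with unit normal n̂ = (p₁ × p₂)/|p₁ × p₂|.
Here n̂_z ≈ -0.561; the vertex latitude is φ_max = arccos|n̂_z| ≈ 55.9°.
Check via Clairaut: cos φ_max = |cos φ₁| · sin C = cos(50.0°)·sin(119.2°) ≈ 0.561, again giving ≈ 55.9°.

≈ 56°S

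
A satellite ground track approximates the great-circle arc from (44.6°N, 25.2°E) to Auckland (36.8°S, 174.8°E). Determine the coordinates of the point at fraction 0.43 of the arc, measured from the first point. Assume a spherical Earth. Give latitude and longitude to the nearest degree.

Write both endpoints as unit vectors p₁, p₂ with components (cos φ cos λ, cos φ sin λ, sin φ).
The central angle between the endpoints is δ = arccos(p₁·p₂) ≈ 2.720 rad (155.8°).
Interpolate at f = 0.43 with slerp weights a = sin((1−f)δ)/sin δ ≈ 2.442, b = sin(fδ)/sin δ ≈ 2.249.
p = a·p₁ + b·p₂ ≈ (-0.220, 0.904, 0.368); φ = arcsin(p_z) ≈ 21.58°, λ = atan2(p_y, p_x) ≈ 103.67°.

≈ (22°N, 104°E)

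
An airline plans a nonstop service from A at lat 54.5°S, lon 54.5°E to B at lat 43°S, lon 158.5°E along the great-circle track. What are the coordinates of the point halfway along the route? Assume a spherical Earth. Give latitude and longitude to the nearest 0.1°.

≈ lat 61.4°S, lon 114.9°E

From cos δ = sin φ₁ sin φ₂ + cos φ₁ cos φ₂ cos Δλ, the central angle is δ ≈ 1.101 rad (63.1°).
Interpolate at f = 1/2 with slerp weights a = sin((1−f)δ)/sin δ ≈ 0.587, b = sin(fδ)/sin δ ≈ 0.587.
p = a·p₁ + b·p₂ ≈ (-0.201, 0.435, -0.878); φ = arcsin(p_z) ≈ -61.38°, λ = atan2(p_y, p_x) ≈ 114.86°.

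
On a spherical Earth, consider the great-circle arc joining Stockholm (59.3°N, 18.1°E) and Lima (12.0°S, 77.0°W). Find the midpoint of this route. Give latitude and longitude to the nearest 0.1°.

Write both endpoints as unit vectors p₁, p₂ with components (cos φ cos λ, cos φ sin λ, sin φ).
The central angle between the endpoints is δ = arccos(p₁·p₂) ≈ 1.796 rad (102.9°).
Interpolate at f = 1/2 with slerp weights a = sin((1−f)δ)/sin δ ≈ 0.802, b = sin(fδ)/sin δ ≈ 0.802.
p = a·p₁ + b·p₂ ≈ (0.566, -0.637, 0.523); φ = arcsin(p_z) ≈ 31.54°, λ = atan2(p_y, p_x) ≈ -48.40°.

≈ (31.5°N, 48.4°W)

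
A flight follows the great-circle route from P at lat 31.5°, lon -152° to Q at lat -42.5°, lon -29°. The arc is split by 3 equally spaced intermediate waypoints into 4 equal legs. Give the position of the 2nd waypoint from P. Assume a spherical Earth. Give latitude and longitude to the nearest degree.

From cos δ = sin φ₁ sin φ₂ + cos φ₁ cos φ₂ cos Δλ, the central angle is δ ≈ 2.340 rad (134.1°).
Interpolate at f = 2/4 with slerp weights a = sin((1−f)δ)/sin δ ≈ 1.281, b = sin(fδ)/sin δ ≈ 1.281.
p = a·p₁ + b·p₂ ≈ (-0.138, -0.971, -0.196); φ = arcsin(p_z) ≈ -11.31°, λ = atan2(p_y, p_x) ≈ -98.11°.

≈ lat -11°, lon -98°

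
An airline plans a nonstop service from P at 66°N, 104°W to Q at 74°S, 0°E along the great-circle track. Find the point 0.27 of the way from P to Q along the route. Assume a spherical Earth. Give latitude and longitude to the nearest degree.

≈ 28°N, 76°W

From cos δ = sin φ₁ sin φ₂ + cos φ₁ cos φ₂ cos Δλ, the central angle is δ ≈ 2.703 rad (154.9°).
Interpolate at f = 0.27 with slerp weights a = sin((1−f)δ)/sin δ ≈ 2.166, b = sin(fδ)/sin δ ≈ 1.569.
p = a·p₁ + b·p₂ ≈ (0.219, -0.855, 0.470); φ = arcsin(p_z) ≈ 28.05°, λ = atan2(p_y, p_x) ≈ -75.60°.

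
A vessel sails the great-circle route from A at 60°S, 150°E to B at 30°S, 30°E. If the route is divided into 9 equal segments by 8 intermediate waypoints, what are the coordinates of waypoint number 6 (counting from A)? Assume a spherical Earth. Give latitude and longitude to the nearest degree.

≈ 52°S, 48°E

Convert each endpoint to a unit vector on the sphere (x = cos φ cos λ, y = cos φ sin λ, z = sin φ).
The central angle between the endpoints is δ = arccos(p₁·p₂) ≈ 1.353 rad (77.5°).
Interpolate at f = 6/9 with slerp weights a = sin((1−f)δ)/sin δ ≈ 0.446, b = sin(fδ)/sin δ ≈ 0.803.
p = a·p₁ + b·p₂ ≈ (0.409, 0.459, -0.788); φ = arcsin(p_z) ≈ -52.02°, λ = atan2(p_y, p_x) ≈ 48.30°.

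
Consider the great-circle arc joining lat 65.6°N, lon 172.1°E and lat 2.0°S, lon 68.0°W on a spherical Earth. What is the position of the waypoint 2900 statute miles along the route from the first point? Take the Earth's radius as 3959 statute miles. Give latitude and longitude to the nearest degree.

≈ lat 53°N, lon 101°W

Write both endpoints as unit vectors p₁, p₂ with components (cos φ cos λ, cos φ sin λ, sin φ).
The central angle between the endpoints is δ = arccos(p₁·p₂) ≈ 1.811 rad (103.7°). The total great-circle distance is δ·R ≈ 1.811 × 3959 ≈ 7168 mi, so the target fraction is f = 2900/7168 ≈ 0.405.
Interpolate at f ≈ 0.405 with slerp weights a = sin((1−f)δ)/sin δ ≈ 0.907, b = sin(fδ)/sin δ ≈ 0.688.
p = a·p₁ + b·p₂ ≈ (-0.113, -0.586, 0.802); φ = arcsin(p_z) ≈ 53.32°, λ = atan2(p_y, p_x) ≈ -100.95°.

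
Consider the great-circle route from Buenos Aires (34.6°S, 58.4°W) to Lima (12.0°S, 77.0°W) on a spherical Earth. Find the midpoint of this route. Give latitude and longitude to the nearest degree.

The haversine formula gives a central angle δ ≈ 0.492 rad (28.2°) between the endpoints.
Interpolate at f = 1/2 with slerp weights a = sin((1−f)δ)/sin δ ≈ 0.516, b = sin(fδ)/sin δ ≈ 0.516.
p = a·p₁ + b·p₂ ≈ (0.336, -0.853, -0.400); φ = arcsin(p_z) ≈ -23.57°, λ = atan2(p_y, p_x) ≈ -68.51°.

≈ 24°S, 69°W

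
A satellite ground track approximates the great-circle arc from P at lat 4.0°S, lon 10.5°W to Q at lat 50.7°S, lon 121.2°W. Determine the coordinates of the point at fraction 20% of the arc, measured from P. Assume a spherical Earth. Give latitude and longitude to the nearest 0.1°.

The haversine formula gives a central angle δ ≈ 1.741 rad (99.8°) between the endpoints.
Interpolate at f = 0.20 with slerp weights a = sin((1−f)δ)/sin δ ≈ 0.999, b = sin(fδ)/sin δ ≈ 0.346.
p = a·p₁ + b·p₂ ≈ (0.866, -0.369, -0.338); φ = arcsin(p_z) ≈ -19.73°, λ = atan2(p_y, p_x) ≈ -23.09°.

≈ lat 19.7°S, lon 23.1°W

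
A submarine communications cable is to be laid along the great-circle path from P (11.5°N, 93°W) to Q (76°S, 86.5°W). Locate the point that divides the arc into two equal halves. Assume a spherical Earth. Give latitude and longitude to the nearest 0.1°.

Write both endpoints as unit vectors p₁, p₂ with components (cos φ cos λ, cos φ sin λ, sin φ).
The central angle between the endpoints is δ = arccos(p₁·p₂) ≈ 1.529 rad (87.6°).
Interpolate at f = 1/2 with slerp weights a = sin((1−f)δ)/sin δ ≈ 0.693, b = sin(fδ)/sin δ ≈ 0.693.
p = a·p₁ + b·p₂ ≈ (-0.025, -0.845, -0.534); φ = arcsin(p_z) ≈ -32.28°, λ = atan2(p_y, p_x) ≈ -91.71°.

≈ (32.3°S, 91.7°W)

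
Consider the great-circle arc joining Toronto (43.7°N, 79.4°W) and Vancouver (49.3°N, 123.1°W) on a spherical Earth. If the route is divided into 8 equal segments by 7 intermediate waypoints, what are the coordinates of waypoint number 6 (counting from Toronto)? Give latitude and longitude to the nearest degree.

≈ 50°N, 112°W

Convert each endpoint to a unit vector on the sphere (x = cos φ cos λ, y = cos φ sin λ, z = sin φ).
The central angle between the endpoints is δ = arccos(p₁·p₂) ≈ 0.526 rad (30.2°).
Interpolate at f = 6/8 with slerp weights a = sin((1−f)δ)/sin δ ≈ 0.261, b = sin(fδ)/sin δ ≈ 0.766.
p = a·p₁ + b·p₂ ≈ (-0.238, -0.604, 0.761); φ = arcsin(p_z) ≈ 49.54°, λ = atan2(p_y, p_x) ≈ -111.50°.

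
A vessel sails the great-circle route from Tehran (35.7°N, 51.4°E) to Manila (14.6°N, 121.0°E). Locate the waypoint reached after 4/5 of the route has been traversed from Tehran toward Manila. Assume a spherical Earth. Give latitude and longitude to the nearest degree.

≈ (21°N, 109°E)

Write both endpoints as unit vectors p₁, p₂ with components (cos φ cos λ, cos φ sin λ, sin φ).
The central angle between the endpoints is δ = arccos(p₁·p₂) ≈ 1.136 rad (65.1°).
Interpolate at f = 4/5 with slerp weights a = sin((1−f)δ)/sin δ ≈ 0.248, b = sin(fδ)/sin δ ≈ 0.870.
p = a·p₁ + b·p₂ ≈ (-0.308, 0.879, 0.364); φ = arcsin(p_z) ≈ 21.36°, λ = atan2(p_y, p_x) ≈ 109.29°.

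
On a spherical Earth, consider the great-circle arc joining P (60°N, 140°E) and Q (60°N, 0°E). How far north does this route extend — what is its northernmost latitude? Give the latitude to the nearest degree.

The great circle lies in the plane with unit normal n̂ = (p₁ × p₂)/|p₁ × p₂|.
Here n̂_z ≈ -0.194; the vertex latitude is φ_max = arccos|n̂_z| ≈ 78.8°.
Check via Clairaut: cos φ_max = |cos φ₁| · sin C = cos(60.0°)·sin(22.8°) ≈ 0.194, again giving ≈ 78.8°.

≈ 79°N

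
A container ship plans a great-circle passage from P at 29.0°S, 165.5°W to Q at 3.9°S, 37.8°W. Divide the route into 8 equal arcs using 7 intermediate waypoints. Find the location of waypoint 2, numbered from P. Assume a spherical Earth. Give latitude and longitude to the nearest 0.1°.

From cos δ = sin φ₁ sin φ₂ + cos φ₁ cos φ₂ cos Δλ, the central angle is δ ≈ 2.095 rad (120.0°).
Interpolate at f = 2/8 with slerp weights a = sin((1−f)δ)/sin δ ≈ 1.155, b = sin(fδ)/sin δ ≈ 0.578.
p = a·p₁ + b·p₂ ≈ (-0.523, -0.606, -0.599); φ = arcsin(p_z) ≈ -36.82°, λ = atan2(p_y, p_x) ≈ -130.77°.

≈ 36.8°S, 130.8°W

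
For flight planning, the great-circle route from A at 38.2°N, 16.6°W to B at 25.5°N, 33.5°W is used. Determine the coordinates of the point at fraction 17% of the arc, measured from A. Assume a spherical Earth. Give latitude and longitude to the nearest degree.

From cos δ = sin φ₁ sin φ₂ + cos φ₁ cos φ₂ cos Δλ, the central angle is δ ≈ 0.334 rad (19.1°).
Interpolate at f = 0.17 with slerp weights a = sin((1−f)δ)/sin δ ≈ 0.835, b = sin(fδ)/sin δ ≈ 0.173.
p = a·p₁ + b·p₂ ≈ (0.759, -0.274, 0.591); φ = arcsin(p_z) ≈ 36.21°, λ = atan2(p_y, p_x) ≈ -19.83°.

≈ 36°N, 20°W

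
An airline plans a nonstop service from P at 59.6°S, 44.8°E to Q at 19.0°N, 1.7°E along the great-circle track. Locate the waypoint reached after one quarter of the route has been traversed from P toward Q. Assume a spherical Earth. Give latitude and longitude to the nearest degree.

Write both endpoints as unit vectors p₁, p₂ with components (cos φ cos λ, cos φ sin λ, sin φ).
The central angle between the endpoints is δ = arccos(p₁·p₂) ≈ 1.502 rad (86.1°).
Interpolate at f = 1/4 with slerp weights a = sin((1−f)δ)/sin δ ≈ 0.905, b = sin(fδ)/sin δ ≈ 0.368.
p = a·p₁ + b·p₂ ≈ (0.672, 0.333, -0.661); φ = arcsin(p_z) ≈ -41.37°, λ = atan2(p_y, p_x) ≈ 26.35°.

≈ 41°S, 26°E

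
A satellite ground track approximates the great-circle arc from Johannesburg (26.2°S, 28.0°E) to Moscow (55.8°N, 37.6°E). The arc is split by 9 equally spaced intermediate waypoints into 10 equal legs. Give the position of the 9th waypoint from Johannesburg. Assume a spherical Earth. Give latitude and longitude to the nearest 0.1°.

Write both endpoints as unit vectors p₁, p₂ with components (cos φ cos λ, cos φ sin λ, sin φ).
The central angle between the endpoints is δ = arccos(p₁·p₂) ≈ 1.438 rad (82.4°).
Interpolate at f = 9/10 with slerp weights a = sin((1−f)δ)/sin δ ≈ 0.145, b = sin(fδ)/sin δ ≈ 0.971.
p = a·p₁ + b·p₂ ≈ (0.547, 0.394, 0.739); φ = arcsin(p_z) ≈ 47.64°, λ = atan2(p_y, p_x) ≈ 35.76°.

≈ (47.6°N, 35.8°E)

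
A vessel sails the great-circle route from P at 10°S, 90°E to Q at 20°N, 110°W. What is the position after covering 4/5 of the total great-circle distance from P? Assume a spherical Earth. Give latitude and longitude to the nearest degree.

≈ 30°N, 143°W

Convert each endpoint to a unit vector on the sphere (x = cos φ cos λ, y = cos φ sin λ, z = sin φ).
The central angle between the endpoints is δ = arccos(p₁·p₂) ≈ 2.762 rad (158.3°).
Interpolate at f = 4/5 with slerp weights a = sin((1−f)δ)/sin δ ≈ 1.418, b = sin(fδ)/sin δ ≈ 2.169.
p = a·p₁ + b·p₂ ≈ (-0.697, -0.518, 0.495); φ = arcsin(p_z) ≈ 29.70°, λ = atan2(p_y, p_x) ≈ -143.36°.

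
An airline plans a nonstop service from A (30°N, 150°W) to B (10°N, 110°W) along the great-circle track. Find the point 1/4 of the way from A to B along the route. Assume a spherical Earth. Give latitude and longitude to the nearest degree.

Write both endpoints as unit vectors p₁, p₂ with components (cos φ cos λ, cos φ sin λ, sin φ).
The central angle between the endpoints is δ = arccos(p₁·p₂) ≈ 0.737 rad (42.3°).
Interpolate at f = 1/4 with slerp weights a = sin((1−f)δ)/sin δ ≈ 0.781, b = sin(fδ)/sin δ ≈ 0.273.
p = a·p₁ + b·p₂ ≈ (-0.678, -0.591, 0.438); φ = arcsin(p_z) ≈ 25.97°, λ = atan2(p_y, p_x) ≈ -138.93°.

≈ (26°N, 139°W)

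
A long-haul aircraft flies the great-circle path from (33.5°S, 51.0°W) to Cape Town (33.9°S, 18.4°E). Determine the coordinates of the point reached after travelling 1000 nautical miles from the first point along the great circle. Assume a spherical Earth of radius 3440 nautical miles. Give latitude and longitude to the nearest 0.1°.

Write both endpoints as unit vectors p₁, p₂ with components (cos φ cos λ, cos φ sin λ, sin φ).
The central angle between the endpoints is δ = arccos(p₁·p₂) ≈ 0.987 rad (56.5°). The total great-circle distance is δ·R ≈ 0.987 × 3440 ≈ 3395 nmi, so the target fraction is f = 1000/3395 ≈ 0.295.
Interpolate at f ≈ 0.295 with slerp weights a = sin((1−f)δ)/sin δ ≈ 0.769, b = sin(fδ)/sin δ ≈ 0.344.
p = a·p₁ + b·p₂ ≈ (0.674, -0.408, -0.616); φ = arcsin(p_z) ≈ -38.01°, λ = atan2(p_y, p_x) ≈ -31.20°.

≈ (38.0°S, 31.2°W)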